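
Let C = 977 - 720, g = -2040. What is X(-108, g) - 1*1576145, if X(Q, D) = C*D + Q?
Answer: -2100533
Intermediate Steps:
C = 257
X(Q, D) = Q + 257*D (X(Q, D) = 257*D + Q = Q + 257*D)
X(-108, g) - 1*1576145 = (-108 + 257*(-2040)) - 1*1576145 = (-108 - 524280) - 1576145 = -524388 - 1576145 = -2100533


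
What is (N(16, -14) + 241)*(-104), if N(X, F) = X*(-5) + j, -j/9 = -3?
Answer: -19552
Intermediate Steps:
j = 27 (j = -9*(-3) = 27)
N(X, F) = 27 - 5*X (N(X, F) = X*(-5) + 27 = -5*X + 27 = 27 - 5*X)
(N(16, -14) + 241)*(-104) = ((27 - 5*16) + 241)*(-104) = ((27 - 80) + 241)*(-104) = (-53 + 241)*(-104) = 188*(-104) = -19552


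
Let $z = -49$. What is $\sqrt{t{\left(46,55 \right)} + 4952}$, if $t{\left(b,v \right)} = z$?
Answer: $\sqrt{4903} \approx 70.021$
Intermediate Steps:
$t{\left(b,v \right)} = -49$
$\sqrt{t{\left(46,55 \right)} + 4952} = \sqrt{-49 + 4952} = \sqrt{4903}$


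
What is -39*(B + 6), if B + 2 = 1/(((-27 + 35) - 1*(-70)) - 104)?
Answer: -309/2 ≈ -154.50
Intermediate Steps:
B = -53/26 (B = -2 + 1/(((-27 + 35) - 1*(-70)) - 104) = -2 + 1/((8 + 70) - 104) = -2 + 1/(78 - 104) = -2 + 1/(-26) = -2 - 1/26 = -53/26 ≈ -2.0385)
-39*(B + 6) = -39*(-53/26 + 6) = -39*103/26 = -309/2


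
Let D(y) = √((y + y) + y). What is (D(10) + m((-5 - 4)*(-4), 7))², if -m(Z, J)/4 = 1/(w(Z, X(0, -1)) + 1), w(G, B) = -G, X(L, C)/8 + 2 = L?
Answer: 36766/1225 + 8*√30/35 ≈ 31.265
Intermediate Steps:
X(L, C) = -16 + 8*L
D(y) = √3*√y (D(y) = √(2*y + y) = √(3*y) = √3*√y)
m(Z, J) = -4/(1 - Z) (m(Z, J) = -4/(-Z + 1) = -4/(1 - Z))
(D(10) + m((-5 - 4)*(-4), 7))² = (√3*√10 + 4/(-1 + (-5 - 4)*(-4)))² = (√30 + 4/(-1 - 9*(-4)))² = (√30 + 4/(-1 + 36))² = (√30 + 4/35)² = (4/35 + √30)²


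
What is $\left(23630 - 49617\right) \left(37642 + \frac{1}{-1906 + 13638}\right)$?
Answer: $- \frac{11476273562715}{11732} \approx -9.782 \cdot 10^{8}$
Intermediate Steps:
$\left(23630 - 49617\right) \left(37642 + \frac{1}{-1906 + 13638}\right) = - 25987 \left(37642 + \frac{1}{11732}\right) = \left(-25987\right) \frac{441615945}{11732} = - \frac{11476273562715}{11732}$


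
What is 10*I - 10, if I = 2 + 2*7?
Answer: 150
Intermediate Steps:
I = 16 (I = 2 + 14 = 16)
10*I - 10 = 10*16 - 10 = 160 - 10 = 150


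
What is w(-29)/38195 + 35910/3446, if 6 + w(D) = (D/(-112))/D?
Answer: 76807457621/7370718320 ≈ 10.421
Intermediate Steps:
w(D) = -673/112 (w(D) = -6 + (D/(-112))/D = -6 + (D*(-1/112))/D = -6 + (-D/112)/D = -6 - 1/112 = -673/112)
w(-29)/38195 + 35910/3446 = -673/112/38195 + 35910/3446 = -673/112*1/38195 + 35910*(1/3446) = -673/4277840 + 17955/1723 = 76807457621/7370718320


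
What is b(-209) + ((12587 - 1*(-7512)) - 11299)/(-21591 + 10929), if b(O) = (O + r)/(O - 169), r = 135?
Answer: -211451/335853 ≈ -0.62959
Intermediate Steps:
b(O) = (135 + O)/(-169 + O) (b(O) = (O + 135)/(O - 169) = (135 + O)/(-169 + O))
b(-209) + ((12587 - 1*(-7512)) - 11299)/(-21591 + 10929) = (135 - 209)/(-169 - 209) + ((12587 - 1*(-7512)) - 11299)/(-21591 + 10929) = -74/(-378) + ((12587 + 7512) - 11299)/(-10662) = -1/378*(-74) + (20099 - 11299)*(-1/10662) = 37/189 + 8800*(-1/10662) = 37/189 - 4400/5331 = -211451/335853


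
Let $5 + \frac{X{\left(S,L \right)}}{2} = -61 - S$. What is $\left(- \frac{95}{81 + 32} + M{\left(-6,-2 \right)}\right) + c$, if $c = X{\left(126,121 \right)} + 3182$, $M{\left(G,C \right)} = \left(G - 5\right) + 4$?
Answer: $\frac{315288}{113} \approx 2790.2$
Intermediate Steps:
$X{\left(S,L \right)} = -132 - 2 S$ ($X{\left(S,L \right)} = -10 + 2 \left(-61 - S\right) = -10 - \left(122 + 2 S\right) = -132 - 2 S$)
$M{\left(G,C \right)} = -1 + G$ ($M{\left(G,C \right)} = \left(-5 + G\right) + 4 = -1 + G$)
$c = 2798$ ($c = \left(-132 - 252\right) + 3182 = -384 + 3182 = 2798$)
$\left(- \frac{95}{81 + 32} + M{\left(-6,-2 \right)}\right) + c = \left(- \frac{95}{81 + 32} - 7\right) + 2798 = \left(- \frac{95}{113} - 7\right) + 2798 = - \frac{886}{113} + 2798 = \frac{315288}{113}$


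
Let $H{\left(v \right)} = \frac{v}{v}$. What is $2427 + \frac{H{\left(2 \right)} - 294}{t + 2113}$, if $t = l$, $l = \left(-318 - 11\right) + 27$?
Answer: $\frac{4395004}{1811} \approx 2426.8$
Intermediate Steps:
$H{\left(v \right)} = 1$
$l = -302$ ($l = -329 + 27 = -302$)
$t = -302$
$2427 + \frac{H{\left(2 \right)} - 294}{t + 2113} = 2427 + \frac{1 - 294}{-302 + 2113} = 2427 - \frac{293}{1811} = \frac{4395004}{1811}$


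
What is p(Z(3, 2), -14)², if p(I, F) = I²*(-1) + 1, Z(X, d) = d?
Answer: 9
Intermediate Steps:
p(I, F) = 1 - I² (p(I, F) = -I² + 1 = 1 - I²)
p(Z(3, 2), -14)² = (1 - 1*2²)² = (1 - 1*4)² = (1 - 4)² = (-3)² = 9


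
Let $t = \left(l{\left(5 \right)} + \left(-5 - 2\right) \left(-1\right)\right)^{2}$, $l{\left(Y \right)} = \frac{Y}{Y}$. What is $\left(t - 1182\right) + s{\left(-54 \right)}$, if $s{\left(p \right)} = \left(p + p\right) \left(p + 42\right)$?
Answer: $178$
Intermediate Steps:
$s{\left(p \right)} = 2 p \left(42 + p\right)$
$l{\left(Y \right)} = 1$
$t = 64$ ($t = \left(1 + \left(-5 - 2\right) \left(-1\right)\right)^{2} = \left(1 - -7\right)^{2} = \left(1 + 7\right)^{2} = 8^{2} = 64$)
$\left(t - 1182\right) + s{\left(-54 \right)} = \left(64 - 1182\right) + 2 \left(-54\right) \left(42 - 54\right) = -1118 + 2 \left(-54\right) \left(-12\right) = -1118 + 1296 = 178$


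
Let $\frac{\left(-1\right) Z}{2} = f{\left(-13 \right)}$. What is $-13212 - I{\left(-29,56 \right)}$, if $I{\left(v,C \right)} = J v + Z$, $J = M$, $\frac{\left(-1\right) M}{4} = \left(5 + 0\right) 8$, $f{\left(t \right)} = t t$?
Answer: $-17514$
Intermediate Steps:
$f{\left(t \right)} = t^{2}$
$Z = -338$ ($Z = - 2 \left(-13\right)^{2} = \left(-2\right) 169 = -338$)
$M = -160$ ($M = - 4 \left(5 + 0\right) 8 = - 4 \cdot 5 \cdot 8 = \left(-4\right) 40 = -160$)
$J = -160$
$I{\left(v,C \right)} = -338 - 160 v$ ($I{\left(v,C \right)} = - 160 v - 338 = -338 - 160 v$)
$-13212 - I{\left(-29,56 \right)} = -13212 - \left(-338 - -4640\right) = -13212 - \left(-338 + 4640\right) = -13212 - 4302 = -17514$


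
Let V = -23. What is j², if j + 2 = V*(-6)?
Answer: 18496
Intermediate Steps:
j = 136 (j = -2 - 23*(-6) = -2 + 138 = 136)
j² = 136² = 18496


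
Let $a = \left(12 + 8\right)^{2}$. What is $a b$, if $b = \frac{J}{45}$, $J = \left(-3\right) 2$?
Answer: $- \frac{160}{3} \approx -53.333$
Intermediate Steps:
$J = -6$
$a = 400$ ($a = 20^{2} = 400$)
$b = - \frac{2}{15}$ ($b = - \frac{6}{45} = \left(-6\right) \frac{1}{45} = - \frac{2}{15} \approx -0.13333$)
$a b = 400 \left(- \frac{2}{15}\right) = - \frac{160}{3}$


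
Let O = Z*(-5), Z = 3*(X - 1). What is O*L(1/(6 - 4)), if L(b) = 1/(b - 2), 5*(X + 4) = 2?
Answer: -46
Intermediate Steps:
X = -18/5 (X = -4 + (1/5)*2 = -4 + 2/5 = -18/5 ≈ -3.6000)
Z = -69/5 (Z = 3*(-18/5 - 1) = 3*(-23/5) = -69/5 ≈ -13.800)
O = 69 (O = -69/5*(-5) = 69)
L(b) = 1/(-2 + b)
O*L(1/(6 - 4)) = 69/(-2 + 1/(6 - 4)) = 69/(-2 + 1/2) = 69/(-3/2) = 69*(-2/3) = -46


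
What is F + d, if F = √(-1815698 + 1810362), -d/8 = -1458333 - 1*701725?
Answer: 17280464 + 2*I*√1334 ≈ 1.728e+7 + 73.048*I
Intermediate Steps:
d = 17280464 (d = -8*(-1458333 - 1*701725) = -8*(-1458333 - 701725) = -8*(-2160058) = 17280464)
F = 2*I*√1334 (F = √(-5336) = 2*I*√1334 ≈ 73.048*I)
F + d = 2*I*√1334 + 17280464 = 17280464 + 2*I*√1334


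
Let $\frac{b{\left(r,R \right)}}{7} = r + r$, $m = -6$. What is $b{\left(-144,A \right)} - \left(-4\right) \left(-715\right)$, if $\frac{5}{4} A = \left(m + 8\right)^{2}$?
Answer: $-4876$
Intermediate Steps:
$A = \frac{16}{5}$ ($A = \frac{4 \left(-6 + 8\right)^{2}}{5} = \frac{4 \cdot 2^{2}}{5} = \frac{4}{5} \cdot 4 = \frac{16}{5} \approx 3.2$)
$b{\left(r,R \right)} = 14 r$ ($b{\left(r,R \right)} = 7 \left(r + r\right) = 7 \cdot 2 r = 14 r$)
$b{\left(-144,A \right)} - \left(-4\right) \left(-715\right) = 14 \left(-144\right) - \left(-4\right) \left(-715\right) = -2016 - 2860 = -4876$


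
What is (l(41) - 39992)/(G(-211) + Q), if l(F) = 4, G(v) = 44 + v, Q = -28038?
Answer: 39988/28205 ≈ 1.4178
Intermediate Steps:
(l(41) - 39992)/(G(-211) + Q) = (4 - 39992)/((44 - 211) - 28038) = -39988/(-167 - 28038) = -39988/(-28205) = -39988*(-1/28205) = 39988/28205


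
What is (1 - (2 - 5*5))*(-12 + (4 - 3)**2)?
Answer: -264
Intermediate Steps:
(1 - (2 - 5*5))*(-12 + (4 - 3)**2) = (1 - (2 - 25))*(-12 + 1**2) = (1 - 1*(-23))*(-12 + 1) = (1 + 23)*(-11) = 24*(-11) = -264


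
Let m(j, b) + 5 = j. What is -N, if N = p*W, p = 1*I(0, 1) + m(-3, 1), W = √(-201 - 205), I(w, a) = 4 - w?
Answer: 4*I*√406 ≈ 80.598*I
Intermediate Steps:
m(j, b) = -5 + j
W = I*√406 (W = √(-406) = I*√406 ≈ 20.149*I)
p = -4 (p = 1*(4 - 1*0) + (-5 - 3) = 1*(4 + 0) - 8 = 1*4 - 8 = 4 - 8 = -4)
N = -4*I*√406 ≈ -80.598*I
-N = -(-4)*I*√406 = 4*I*√406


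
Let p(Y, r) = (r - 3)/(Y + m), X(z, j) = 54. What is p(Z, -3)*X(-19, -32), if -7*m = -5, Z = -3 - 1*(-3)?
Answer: -2268/5 ≈ -453.60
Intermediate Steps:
Z = 0 (Z = -3 + 3 = 0)
m = 5/7 (m = -⅐*(-5) = 5/7 ≈ 0.71429)
p(Y, r) = (-3 + r)/(5/7 + Y) (p(Y, r) = (r - 3)/(Y + 5/7) = (-3 + r)/(5/7 + Y))
p(Z, -3)*X(-19, -32) = (7*(-3 - 3)/(5 + 7*0))*54 = (7*(-6)/(5 + 0))*54 = (7*(-6)/5)*54 = (7*(⅕)*(-6))*54 = -42/5*54 = -2268/5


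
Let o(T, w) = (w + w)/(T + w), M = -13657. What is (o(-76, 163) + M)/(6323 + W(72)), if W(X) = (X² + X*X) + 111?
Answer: -1187833/1461774 ≈ -0.81260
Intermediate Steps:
W(X) = 111 + 2*X² (W(X) = (X² + X²) + 111 = 2*X² + 111 = 111 + 2*X²)
o(T, w) = 2*w/(T + w) (o(T, w) = (2*w)/(T + w) = 2*w/(T + w))
(o(-76, 163) + M)/(6323 + W(72)) = (2*163/(-76 + 163) - 13657)/(6323 + (111 + 2*72²)) = (2*163/87 - 13657)/(6323 + (111 + 2*5184)) = (2*163*(1/87) - 13657)/(6323 + (111 + 10368)) = (326/87 - 13657)/(6323 + 10479) = -1187833/87/16802 = -1187833/87*1/16802 = -1187833/1461774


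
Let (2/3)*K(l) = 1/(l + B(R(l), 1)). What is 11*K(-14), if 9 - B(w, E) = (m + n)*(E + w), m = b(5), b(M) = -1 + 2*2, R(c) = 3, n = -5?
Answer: 11/2 ≈ 5.5000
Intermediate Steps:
b(M) = 3 (b(M) = -1 + 4 = 3)
m = 3
B(w, E) = 9 + 2*E + 2*w (B(w, E) = 9 - (3 - 5)*(E + w) = 9 - (-2)*(E + w) = 9 - (-2*E - 2*w) = 9 + (2*E + 2*w) = 9 + 2*E + 2*w)
K(l) = 3/(2*(17 + l)) (K(l) = 3/(2*(l + (9 + 2*1 + 2*3))) = 3/(2*(l + (9 + 2 + 6))) = 3/(2*(l + 17)) = 3/(2*(17 + l)))
11*K(-14) = 11*(3/(2*(17 - 14))) = 11*((3/2)/3) = 11*((3/2)*(⅓)) = 11*(½) = 11/2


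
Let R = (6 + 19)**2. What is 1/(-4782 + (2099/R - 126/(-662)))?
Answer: -206875/988542106 ≈ -0.00020927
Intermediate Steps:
R = 625 (R = 25**2 = 625)
1/(-4782 + (2099/R - 126/(-662))) = 1/(-4782 + (2099/625 - 126/(-662))) = 1/(-4782 + (2099*(1/625) - 126*(-1/662))) = 1/(-4782 + (2099/625 + 63/331)) = 1/(-4782 + 734144/206875) = 1/(-988542106/206875) = -206875/988542106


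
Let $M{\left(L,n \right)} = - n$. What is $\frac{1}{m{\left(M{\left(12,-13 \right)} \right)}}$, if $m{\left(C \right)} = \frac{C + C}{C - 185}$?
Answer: $- \frac{86}{13} \approx -6.6154$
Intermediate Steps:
$m{\left(C \right)} = \frac{2 C}{-185 + C}$
$\frac{1}{m{\left(M{\left(12,-13 \right)} \right)}} = \frac{1}{2 \left(\left(-1\right) \left(-13\right)\right) \frac{1}{-185 - -13}} = \frac{1}{2 \cdot 13 \frac{1}{-185 + 13}} = \frac{1}{2 \cdot 13 \frac{1}{-172}} = \frac{1}{2 \cdot 13 \left(- \frac{1}{172}\right)} = \frac{1}{- \frac{13}{86}} = - \frac{86}{13}$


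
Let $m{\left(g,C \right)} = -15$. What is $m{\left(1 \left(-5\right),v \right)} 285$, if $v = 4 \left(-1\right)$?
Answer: $-4275$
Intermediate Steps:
$v = -4$
$m{\left(1 \left(-5\right),v \right)} 285 = \left(-15\right) 285 = -4275$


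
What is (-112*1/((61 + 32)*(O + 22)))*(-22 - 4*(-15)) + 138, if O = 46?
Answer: 217114/1581 ≈ 137.33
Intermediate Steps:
(-112*1/((61 + 32)*(O + 22)))*(-22 - 4*(-15)) + 138 = (-112*1/((46 + 22)*(61 + 32)))*(-22 - 4*(-15)) + 138 = (-112/(93*68))*(-22 - 1*(-60)) + 138 = (-112/6324)*(-22 + 60) + 138 = -112*1/6324*38 + 138 = -28/1581*38 + 138 = -1064/1581 + 138 = 217114/1581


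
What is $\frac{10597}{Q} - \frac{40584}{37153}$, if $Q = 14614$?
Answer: $- \frac{199384235}{542953942} \approx -0.36722$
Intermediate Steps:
$\frac{10597}{Q} - \frac{40584}{37153} = \frac{10597}{14614} - \frac{40584}{37153} = - \frac{199384235}{542953942}$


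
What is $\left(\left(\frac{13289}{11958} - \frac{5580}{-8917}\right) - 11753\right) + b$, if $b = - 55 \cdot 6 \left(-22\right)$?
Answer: $- \frac{478901056945}{106629486} \approx -4491.3$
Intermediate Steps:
$b = 7260$ ($b = \left(-55\right) \left(-132\right) = 7260$)
$\left(\left(\frac{13289}{11958} - \frac{5580}{-8917}\right) - 11753\right) + b = \left(\left(\frac{13289}{11958} - \frac{5580}{-8917}\right) - 11753\right) + 7260 = \left(\left(13289 \cdot \frac{1}{11958} - - \frac{5580}{8917}\right) - 11753\right) + 7260 = \left(\left(\frac{13289}{11958} + \frac{5580}{8917}\right) - 11753\right) + 7260 = \left(\frac{185223653}{106629486} - 11753\right) + 7260 = - \frac{1253031125305}{106629486} + 7260 = - \frac{478901056945}{106629486}$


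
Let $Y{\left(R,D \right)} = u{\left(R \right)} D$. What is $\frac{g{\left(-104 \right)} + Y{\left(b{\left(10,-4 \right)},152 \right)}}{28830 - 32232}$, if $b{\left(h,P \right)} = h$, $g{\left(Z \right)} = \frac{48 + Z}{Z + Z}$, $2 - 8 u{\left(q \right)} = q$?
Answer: $\frac{1315}{29484} \approx 0.0446$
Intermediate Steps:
$u{\left(q \right)} = \frac{1}{4} - \frac{q}{8}$
$g{\left(Z \right)} = \frac{48 + Z}{2 Z}$
$Y{\left(R,D \right)} = D \left(\frac{1}{4} - \frac{R}{8}\right)$ ($Y{\left(R,D \right)} = \left(\frac{1}{4} - \frac{R}{8}\right) D = D \left(\frac{1}{4} - \frac{R}{8}\right)$)
$\frac{g{\left(-104 \right)} + Y{\left(b{\left(10,-4 \right)},152 \right)}}{28830 - 32232} = \frac{\frac{48 - 104}{2 \left(-104\right)} + \frac{1}{8} \cdot 152 \left(2 - 10\right)}{28830 - 32232} = \frac{\frac{1}{2} \left(- \frac{1}{104}\right) \left(-56\right) + \frac{1}{8} \cdot 152 \left(2 - 10\right)}{-3402} = \left(\frac{7}{26} + \frac{1}{8} \cdot 152 \left(-8\right)\right) \left(- \frac{1}{3402}\right) = \left(\frac{7}{26} - 152\right) \left(- \frac{1}{3402}\right) = \left(- \frac{3945}{26}\right) \left(- \frac{1}{3402}\right) = \frac{1315}{29484}$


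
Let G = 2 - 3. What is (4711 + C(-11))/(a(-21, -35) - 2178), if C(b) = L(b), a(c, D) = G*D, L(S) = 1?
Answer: -4712/2143 ≈ -2.1988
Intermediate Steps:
G = -1
a(c, D) = -D
C(b) = 1
(4711 + C(-11))/(a(-21, -35) - 2178) = (4711 + 1)/(-1*(-35) - 2178) = 4712/(35 - 2178) = 4712/(-2143) = 4712*(-1/2143) = -4712/2143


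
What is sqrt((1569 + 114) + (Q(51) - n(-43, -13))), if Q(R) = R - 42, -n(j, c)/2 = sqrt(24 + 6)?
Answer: sqrt(1692 + 2*sqrt(30)) ≈ 41.267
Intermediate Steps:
n(j, c) = -2*sqrt(30) (n(j, c) = -2*sqrt(24 + 6) = -2*sqrt(30))
Q(R) = -42 + R
sqrt((1569 + 114) + (Q(51) - n(-43, -13))) = sqrt((1569 + 114) + ((-42 + 51) - (-2)*sqrt(30))) = sqrt(1683 + (9 + 2*sqrt(30))) = sqrt(1692 + 2*sqrt(30))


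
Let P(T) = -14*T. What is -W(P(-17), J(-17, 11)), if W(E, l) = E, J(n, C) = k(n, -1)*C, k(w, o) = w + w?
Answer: -238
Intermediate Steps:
k(w, o) = 2*w
J(n, C) = 2*C*n (J(n, C) = (2*n)*C = 2*C*n)
-W(P(-17), J(-17, 11)) = -(-14)*(-17) = -1*238 = -238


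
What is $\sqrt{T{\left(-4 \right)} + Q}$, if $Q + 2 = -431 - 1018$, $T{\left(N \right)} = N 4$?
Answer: $3 i \sqrt{163} \approx 38.301 i$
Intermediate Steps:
$T{\left(N \right)} = 4 N$
$Q = -1451$ ($Q = -2 - 1449 = -1451$)
$\sqrt{T{\left(-4 \right)} + Q} = \sqrt{4 \left(-4\right) - 1451} = \sqrt{-16 - 1451} = \sqrt{-1467} = 3 i \sqrt{163}$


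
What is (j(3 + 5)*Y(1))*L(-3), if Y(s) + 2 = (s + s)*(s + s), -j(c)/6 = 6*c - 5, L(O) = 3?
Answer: -1548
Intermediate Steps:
j(c) = 30 - 36*c (j(c) = -6*(6*c - 5) = -6*(-5 + 6*c) = 30 - 36*c)
Y(s) = -2 + 4*s² (Y(s) = -2 + (s + s)*(s + s) = -2 + (2*s)*(2*s) = -2 + 4*s²)
(j(3 + 5)*Y(1))*L(-3) = ((30 - 36*(3 + 5))*(-2 + 4*1²))*3 = ((30 - 36*8)*(-2 + 4*1))*3 = ((30 - 288)*(-2 + 4))*3 = -258*2*3 = -516*3 = -1548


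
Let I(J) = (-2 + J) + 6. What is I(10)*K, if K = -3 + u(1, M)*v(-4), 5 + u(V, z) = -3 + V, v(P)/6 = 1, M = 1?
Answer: -630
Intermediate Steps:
v(P) = 6 (v(P) = 6*1 = 6)
u(V, z) = -8 + V (u(V, z) = -5 + (-3 + V) = -8 + V)
I(J) = 4 + J
K = -45 (K = -3 + (-8 + 1)*6 = -3 - 7*6 = -3 - 42 = -45)
I(10)*K = (4 + 10)*(-45) = 14*(-45) = -630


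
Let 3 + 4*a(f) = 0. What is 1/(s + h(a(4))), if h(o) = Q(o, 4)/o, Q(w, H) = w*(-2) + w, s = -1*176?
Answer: -1/177 ≈ -0.0056497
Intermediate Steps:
a(f) = -¾ (a(f) = -¾ + (¼)*0 = -¾ + 0 = -¾)
s = -176
Q(w, H) = -w (Q(w, H) = -2*w + w = -w)
h(o) = -1 (h(o) = (-o)/o = -1)
1/(s + h(a(4))) = 1/(-176 - 1) = 1/(-177) = -1/177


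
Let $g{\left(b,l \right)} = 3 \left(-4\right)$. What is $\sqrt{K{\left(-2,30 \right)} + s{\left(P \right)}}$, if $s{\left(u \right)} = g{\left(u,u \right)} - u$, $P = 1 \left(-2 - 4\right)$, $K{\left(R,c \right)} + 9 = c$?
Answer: $\sqrt{15} \approx 3.873$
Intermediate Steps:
$K{\left(R,c \right)} = -9 + c$
$g{\left(b,l \right)} = -12$
$P = -6$ ($P = 1 \left(-6\right) = -6$)
$s{\left(u \right)} = -12 - u$
$\sqrt{K{\left(-2,30 \right)} + s{\left(P \right)}} = \sqrt{\left(-9 + 30\right) - 6} = \sqrt{21 + \left(-12 + 6\right)} = \sqrt{21 - 6} = \sqrt{15}$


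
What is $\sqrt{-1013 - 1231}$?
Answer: $2 i \sqrt{561} \approx 47.371 i$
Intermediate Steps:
$\sqrt{-1013 - 1231} = \sqrt{-2244} = 2 i \sqrt{561}$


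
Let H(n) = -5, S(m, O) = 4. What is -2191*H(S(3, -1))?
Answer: 10955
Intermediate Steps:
-2191*H(S(3, -1)) = -2191*(-5) = 10955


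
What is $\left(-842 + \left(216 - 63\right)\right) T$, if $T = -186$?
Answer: $128154$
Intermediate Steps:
$\left(-842 + \left(216 - 63\right)\right) T = \left(-842 + \left(216 - 63\right)\right) \left(-186\right) = \left(-842 + 153\right) \left(-186\right) = \left(-689\right) \left(-186\right) = 128154$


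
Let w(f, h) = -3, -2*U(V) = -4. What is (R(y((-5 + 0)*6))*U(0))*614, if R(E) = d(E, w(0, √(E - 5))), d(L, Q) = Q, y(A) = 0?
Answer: -3684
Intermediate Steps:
U(V) = 2 (U(V) = -½*(-4) = 2)
R(E) = -3
(R(y((-5 + 0)*6))*U(0))*614 = -3*2*614 = -6*614 = -3684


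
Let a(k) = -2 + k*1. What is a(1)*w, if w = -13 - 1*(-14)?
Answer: -1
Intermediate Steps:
a(k) = -2 + k
w = 1 (w = -13 + 14 = 1)
a(1)*w = (-2 + 1)*1 = -1*1 = -1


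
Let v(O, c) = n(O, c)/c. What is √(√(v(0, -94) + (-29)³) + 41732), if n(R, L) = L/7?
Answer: √(2044868 + 7*I*√1195054)/7 ≈ 204.28 + 0.38224*I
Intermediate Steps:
n(R, L) = L/7 (n(R, L) = L*(⅐) = L/7)
v(O, c) = ⅐ (v(O, c) = (c/7)/c = ⅐)
√(√(v(0, -94) + (-29)³) + 41732) = √(√(⅐ + (-29)³) + 41732) = √(√(⅐ - 24389) + 41732) = √(√(-170722/7) + 41732) = √(I*√1195054/7 + 41732) = √(41732 + I*√1195054/7)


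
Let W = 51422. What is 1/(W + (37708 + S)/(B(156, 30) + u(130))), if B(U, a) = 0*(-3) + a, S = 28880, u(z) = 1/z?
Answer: 3901/209253662 ≈ 1.8642e-5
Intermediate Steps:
B(U, a) = a (B(U, a) = 0 + a = a)
1/(W + (37708 + S)/(B(156, 30) + u(130))) = 1/(51422 + (37708 + 28880)/(30 + 1/130)) = 1/(51422 + 66588/(30 + 1/130)) = 1/(51422 + 66588/(3901/130)) = 1/(51422 + 66588*(130/3901)) = 1/(51422 + 8656440/3901) = 1/(209253662/3901) = 3901/209253662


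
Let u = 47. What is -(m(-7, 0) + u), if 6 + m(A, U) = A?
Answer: -34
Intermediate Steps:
m(A, U) = -6 + A
-(m(-7, 0) + u) = -((-6 - 7) + 47) = -(-13 + 47) = -1*34 = -34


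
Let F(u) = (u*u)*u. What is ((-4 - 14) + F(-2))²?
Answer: 676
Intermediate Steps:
F(u) = u³ (F(u) = u²*u = u³)
((-4 - 14) + F(-2))² = ((-4 - 14) + (-2)³)² = (-18 - 8)² = (-26)² = 676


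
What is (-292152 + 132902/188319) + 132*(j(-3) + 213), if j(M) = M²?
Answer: -49499139610/188319 ≈ -2.6285e+5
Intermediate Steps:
(-292152 + 132902/188319) + 132*(j(-3) + 213) = (-292152 + 132902/188319) + 132*((-3)² + 213) = (-292152 + 132902*(1/188319)) + 132*(9 + 213) = (-292152 + 132902/188319) + 132*222 = -55017639586/188319 + 29304 = -49499139610/188319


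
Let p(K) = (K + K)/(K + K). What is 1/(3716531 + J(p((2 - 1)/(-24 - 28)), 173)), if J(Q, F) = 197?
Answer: 1/3716728 ≈ 2.6905e-7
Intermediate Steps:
p(K) = 1 (p(K) = (2*K)/((2*K)) = (2*K)*(1/(2*K)) = 1)
1/(3716531 + J(p((2 - 1)/(-24 - 28)), 173)) = 1/(3716531 + 197) = 1/3716728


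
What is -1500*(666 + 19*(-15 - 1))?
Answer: -543000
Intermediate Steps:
-1500*(666 + 19*(-15 - 1)) = -1500*(666 + 19*(-16)) = -1500*(666 - 304) = -1500*362 = -543000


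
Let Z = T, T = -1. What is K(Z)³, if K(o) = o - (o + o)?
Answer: 1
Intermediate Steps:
Z = -1
K(o) = -o (K(o) = o - 2*o = -o)
K(Z)³ = (-1*(-1))³ = 1³ = 1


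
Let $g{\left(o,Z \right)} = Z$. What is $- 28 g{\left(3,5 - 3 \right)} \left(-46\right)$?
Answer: $2576$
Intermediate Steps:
$- 28 g{\left(3,5 - 3 \right)} \left(-46\right) = - 28 \left(5 - 3\right) \left(-46\right) = \left(-28\right) 2 \left(-46\right) = \left(-56\right) \left(-46\right) = 2576$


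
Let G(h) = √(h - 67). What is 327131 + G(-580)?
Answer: 327131 + I*√647 ≈ 3.2713e+5 + 25.436*I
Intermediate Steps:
G(h) = √(-67 + h)
327131 + G(-580) = 327131 + √(-67 - 580) = 327131 + √(-647) = 327131 + I*√647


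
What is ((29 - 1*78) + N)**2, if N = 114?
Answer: 4225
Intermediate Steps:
((29 - 1*78) + N)**2 = ((29 - 1*78) + 114)**2 = ((29 - 78) + 114)**2 = (-49 + 114)**2 = 65**2 = 4225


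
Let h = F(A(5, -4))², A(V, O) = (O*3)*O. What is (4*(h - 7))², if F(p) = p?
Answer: 84419344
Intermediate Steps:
A(V, O) = 3*O² (A(V, O) = (3*O)*O = 3*O²)
h = 2304 (h = (3*(-4)²)² = (3*16)² = 48² = 2304)
(4*(h - 7))² = (4*(2304 - 7))² = (4*2297)² = 9188² = 84419344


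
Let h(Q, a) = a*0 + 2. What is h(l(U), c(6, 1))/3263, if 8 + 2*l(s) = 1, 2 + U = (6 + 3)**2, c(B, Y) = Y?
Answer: 2/3263 ≈ 0.00061293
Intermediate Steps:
U = 79 (U = -2 + (6 + 3)**2 = -2 + 9**2 = -2 + 81 = 79)
l(s) = -7/2 (l(s) = -4 + (1/2)*1 = -4 + 1/2 = -7/2)
h(Q, a) = 2 (h(Q, a) = 0 + 2 = 2)
h(l(U), c(6, 1))/3263 = 2/3263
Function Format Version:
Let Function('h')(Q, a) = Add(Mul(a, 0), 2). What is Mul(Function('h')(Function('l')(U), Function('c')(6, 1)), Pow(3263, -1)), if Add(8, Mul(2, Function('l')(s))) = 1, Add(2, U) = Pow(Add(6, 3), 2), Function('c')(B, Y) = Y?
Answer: Rational(2, 3263) ≈ 0.00061293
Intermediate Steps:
U = 79 (U = Add(-2, Pow(Add(6, 3), 2)) = Add(-2, Pow(9, 2)) = Add(-2, 81) = 79)
Function('l')(s) = Rational(-7, 2) (Function('l')(s) = Add(-4, Mul(Rational(1, 2), 1)) = Add(-4, Rational(1, 2)) = Rational(-7, 2))
Function('h')(Q, a) = 2 (Function('h')(Q, a) = Add(0, 2) = 2)
Mul(Function('h')(Function('l')(U), Function('c')(6, 1)), Pow(3263, -1)) = Mul(2, Pow(3263, -1)) = Mul(2, Rational(1, 3263)) = Rational(2, 3263)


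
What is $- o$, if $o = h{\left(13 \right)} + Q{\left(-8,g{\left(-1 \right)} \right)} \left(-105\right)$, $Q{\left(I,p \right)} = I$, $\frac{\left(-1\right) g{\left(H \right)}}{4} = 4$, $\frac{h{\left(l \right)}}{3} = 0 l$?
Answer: $-840$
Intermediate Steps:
$h{\left(l \right)} = 0$ ($h{\left(l \right)} = 3 \cdot 0 l = 3 \cdot 0 = 0$)
$g{\left(H \right)} = -16$ ($g{\left(H \right)} = \left(-4\right) 4 = -16$)
$o = 840$ ($o = 0 - -840 = 0 + 840 = 840$)
$- o = \left(-1\right) 840 = -840$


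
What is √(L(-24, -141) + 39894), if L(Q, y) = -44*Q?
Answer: 15*√182 ≈ 202.36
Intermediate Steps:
√(L(-24, -141) + 39894) = √(-44*(-24) + 39894) = √(1056 + 39894) = √40950 = 15*√182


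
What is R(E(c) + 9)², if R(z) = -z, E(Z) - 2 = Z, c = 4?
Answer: 225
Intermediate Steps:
E(Z) = 2 + Z
R(E(c) + 9)² = (-((2 + 4) + 9))² = (-(6 + 9))² = (-1*15)² = (-15)² = 225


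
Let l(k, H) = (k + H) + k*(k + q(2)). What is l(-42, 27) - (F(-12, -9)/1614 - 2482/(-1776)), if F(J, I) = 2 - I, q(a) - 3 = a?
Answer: 122429517/79624 ≈ 1537.6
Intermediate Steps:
q(a) = 3 + a
l(k, H) = H + k + k*(5 + k) (l(k, H) = (k + H) + k*(k + (3 + 2)) = (H + k) + k*(k + 5) = (H + k) + k*(5 + k) = H + k + k*(5 + k))
l(-42, 27) - (F(-12, -9)/1614 - 2482/(-1776)) = (27 + (-42)**2 + 6*(-42)) - ((2 - 1*(-9))/1614 - 2482/(-1776)) = (27 + 1764 - 252) - ((2 + 9)*(1/1614) - 2482*(-1/1776)) = 1539 - (11*(1/1614) + 1241/888) = 1539 - (11/1614 + 1241/888) = 1539 - 1*111819/79624 = 1539 - 111819/79624 = 122429517/79624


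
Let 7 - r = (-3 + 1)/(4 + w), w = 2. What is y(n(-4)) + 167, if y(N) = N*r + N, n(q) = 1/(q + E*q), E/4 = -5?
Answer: 38101/228 ≈ 167.11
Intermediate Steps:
E = -20 (E = 4*(-5) = -20)
r = 22/3 (r = 7 - (-3 + 1)/(4 + 2) = 7 - (-2)/6 = 7 - 1*(-⅓) = 7 + ⅓ = 22/3 ≈ 7.3333)
n(q) = -1/(19*q) (n(q) = 1/(q - 20*q) = 1/(-19*q) = -1/(19*q))
y(N) = 25*N/3 (y(N) = N*(22/3) + N = 22*N/3 + N = 25*N/3)
y(n(-4)) + 167 = 25*(-1/19/(-4))/3 + 167 = 25*(-1/19*(-¼))/3 + 167 = (25/3)*(1/76) + 167 = 25/228 + 167 = 38101/228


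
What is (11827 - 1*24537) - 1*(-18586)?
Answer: 5876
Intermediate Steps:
(11827 - 1*24537) - 1*(-18586) = (11827 - 24537) + 18586 = -12710 + 18586 = 5876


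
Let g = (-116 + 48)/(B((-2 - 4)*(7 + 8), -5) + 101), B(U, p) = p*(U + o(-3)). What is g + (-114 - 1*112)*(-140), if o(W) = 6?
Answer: 16484372/521 ≈ 31640.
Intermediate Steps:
B(U, p) = p*(6 + U) (B(U, p) = p*(U + 6) = p*(6 + U))
g = -68/521 (g = (-116 + 48)/(-5*(6 + (-2 - 4)*(7 + 8)) + 101) = -68/(-5*(6 - 6*15) + 101) = -68/(-5*(6 - 90) + 101) = -68/(-5*(-84) + 101) = -68/(420 + 101) = -68/521 ≈ -0.13052)
g + (-114 - 1*112)*(-140) = -68/521 + (-114 - 1*112)*(-140) = -68/521 + (-114 - 112)*(-140) = -68/521 - 226*(-140) = -68/521 + 31640 = 16484372/521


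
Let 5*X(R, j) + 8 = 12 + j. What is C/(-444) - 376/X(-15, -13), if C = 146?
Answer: 138901/666 ≈ 208.56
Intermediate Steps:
X(R, j) = ⅘ + j/5 (X(R, j) = -8/5 + (12 + j)/5 = -8/5 + (12/5 + j/5) = ⅘ + j/5)
C/(-444) - 376/X(-15, -13) = 146/(-444) - 376/(⅘ + (⅕)*(-13)) = 146*(-1/444) - 376/(⅘ - 13/5) = -73/222 - 376/(-9/5) = -73/222 - 376*(-5/9) = -73/222 + 1880/9 = 138901/666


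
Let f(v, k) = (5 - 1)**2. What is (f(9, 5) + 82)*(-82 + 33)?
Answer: -4802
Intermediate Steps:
f(v, k) = 16 (f(v, k) = 4**2 = 16)
(f(9, 5) + 82)*(-82 + 33) = (16 + 82)*(-82 + 33) = 98*(-49) = -4802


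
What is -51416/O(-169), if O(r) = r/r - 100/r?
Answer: -8689304/269 ≈ -32302.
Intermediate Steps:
O(r) = 1 - 100/r
-51416/O(-169) = -51416*(-169/(-100 - 169)) = -51416/((-1/169*(-269))) = -51416/269/169 = -51416*169/269 = -8689304/269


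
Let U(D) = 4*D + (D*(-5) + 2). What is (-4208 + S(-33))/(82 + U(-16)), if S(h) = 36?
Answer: -1043/25 ≈ -41.720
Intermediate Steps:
U(D) = 2 - D (U(D) = 4*D + (-5*D + 2) = 4*D + (2 - 5*D) = 2 - D)
(-4208 + S(-33))/(82 + U(-16)) = (-4208 + 36)/(82 + (2 - 1*(-16))) = -4172/(82 + (2 + 16)) = -4172/(82 + 18) = -4172/100 = -4172*1/100 = -1043/25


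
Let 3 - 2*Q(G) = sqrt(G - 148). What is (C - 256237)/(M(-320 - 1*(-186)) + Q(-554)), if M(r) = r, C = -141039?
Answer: 210556280/70927 - 2383656*I*sqrt(78)/70927 ≈ 2968.6 - 296.81*I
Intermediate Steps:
Q(G) = 3/2 - sqrt(-148 + G)/2 (Q(G) = 3/2 - sqrt(G - 148)/2 = 3/2 - sqrt(-148 + G)/2)
(C - 256237)/(M(-320 - 1*(-186)) + Q(-554)) = (-141039 - 256237)/((-320 - 1*(-186)) + (3/2 - sqrt(-148 - 554)/2)) = -397276/((-320 + 186) + (3/2 - 3*I*sqrt(78)/2)) = -397276/(-134 + (3/2 - 3*I*sqrt(78)/2)) = -397276/(-265/2 - 3*I*sqrt(78)/2)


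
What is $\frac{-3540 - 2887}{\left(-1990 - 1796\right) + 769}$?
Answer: $\frac{6427}{3017} \approx 2.1303$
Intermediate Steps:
$\frac{-3540 - 2887}{\left(-1990 - 1796\right) + 769} = - \frac{6427}{-3786 + 769} = - \frac{6427}{-3017} = \left(-6427\right) \left(- \frac{1}{3017}\right) = \frac{6427}{3017}$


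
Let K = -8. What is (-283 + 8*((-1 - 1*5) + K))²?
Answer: 156025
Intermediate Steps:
(-283 + 8*((-1 - 1*5) + K))² = (-283 + 8*((-1 - 1*5) - 8))² = (-283 + 8*((-1 - 5) - 8))² = (-283 + 8*(-6 - 8))² = (-283 + 8*(-14))² = (-283 - 112)² = (-395)² = 156025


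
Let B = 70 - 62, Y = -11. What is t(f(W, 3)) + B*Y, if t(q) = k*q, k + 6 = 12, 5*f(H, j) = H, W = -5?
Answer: -94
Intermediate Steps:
f(H, j) = H/5
k = 6 (k = -6 + 12 = 6)
t(q) = 6*q
B = 8
t(f(W, 3)) + B*Y = 6*((⅕)*(-5)) + 8*(-11) = 6*(-1) - 88 = -6 - 88 = -94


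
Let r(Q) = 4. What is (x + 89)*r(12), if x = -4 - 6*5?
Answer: 220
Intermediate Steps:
x = -34 (x = -4 - 30 = -34)
(x + 89)*r(12) = (-34 + 89)*4 = 55*4 = 220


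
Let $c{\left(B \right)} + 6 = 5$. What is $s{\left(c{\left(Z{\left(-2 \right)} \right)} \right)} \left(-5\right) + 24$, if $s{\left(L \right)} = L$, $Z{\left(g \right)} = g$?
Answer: $29$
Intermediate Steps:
$c{\left(B \right)} = -1$ ($c{\left(B \right)} = -6 + 5 = -1$)
$s{\left(c{\left(Z{\left(-2 \right)} \right)} \right)} \left(-5\right) + 24 = \left(-1\right) \left(-5\right) + 24 = 5 + 24 = 29$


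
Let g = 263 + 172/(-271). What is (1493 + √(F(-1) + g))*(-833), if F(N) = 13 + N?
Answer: -1243669 - 833*√20149663/271 ≈ -1.2575e+6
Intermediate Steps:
g = 71101/271 (g = 263 + 172*(-1/271) = 263 - 172/271 = 71101/271 ≈ 262.37)
(1493 + √(F(-1) + g))*(-833) = (1493 + √((13 - 1) + 71101/271))*(-833) = (1493 + √(12 + 71101/271))*(-833) = (1493 + √(74353/271))*(-833) = (1493 + √20149663/271)*(-833) = -1243669 - 833*√20149663/271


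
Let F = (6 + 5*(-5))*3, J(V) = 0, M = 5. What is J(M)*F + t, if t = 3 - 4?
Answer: -1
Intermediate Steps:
F = -57 (F = (6 - 25)*3 = -19*3 = -57)
t = -1
J(M)*F + t = 0*(-57) - 1 = 0 - 1 = -1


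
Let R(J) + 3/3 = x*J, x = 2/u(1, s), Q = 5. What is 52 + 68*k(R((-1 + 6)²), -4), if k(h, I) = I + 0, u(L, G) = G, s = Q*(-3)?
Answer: -220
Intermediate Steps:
s = -15 (s = 5*(-3) = -15)
x = -2/15 (x = 2/(-15) = 2*(-1/15) = -2/15 ≈ -0.13333)
R(J) = -1 - 2*J/15
k(h, I) = I
52 + 68*k(R((-1 + 6)²), -4) = 52 + 68*(-4) = 52 - 272 = -220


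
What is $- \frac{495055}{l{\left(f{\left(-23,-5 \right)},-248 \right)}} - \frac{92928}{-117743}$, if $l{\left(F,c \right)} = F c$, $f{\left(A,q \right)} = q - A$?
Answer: $\frac{58704091457}{525604752} \approx 111.69$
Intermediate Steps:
$- \frac{495055}{l{\left(f{\left(-23,-5 \right)},-248 \right)}} - \frac{92928}{-117743} = - \frac{495055}{\left(-5 - -23\right) \left(-248\right)} - \frac{92928}{-117743} = - \frac{495055}{\left(-5 + 23\right) \left(-248\right)} - - \frac{92928}{117743} = - \frac{495055}{18 \left(-248\right)} + \frac{92928}{117743} = - \frac{495055}{-4464} + \frac{92928}{117743} = \left(-495055\right) \left(- \frac{1}{4464}\right) + \frac{92928}{117743} = \frac{495055}{4464} + \frac{92928}{117743} = \frac{58704091457}{525604752}$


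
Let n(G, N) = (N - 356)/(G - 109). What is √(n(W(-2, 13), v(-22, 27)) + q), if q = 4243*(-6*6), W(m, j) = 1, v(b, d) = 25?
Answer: I*√49489359/18 ≈ 390.83*I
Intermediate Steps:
q = -152748 (q = 4243*(-36) = -152748)
n(G, N) = (-356 + N)/(-109 + G)
√(n(W(-2, 13), v(-22, 27)) + q) = √((-356 + 25)/(-109 + 1) - 152748) = √(-331/(-108) - 152748) = √(-1/108*(-331) - 152748) = √(331/108 - 152748) = √(-16496453/108) = I*√49489359/18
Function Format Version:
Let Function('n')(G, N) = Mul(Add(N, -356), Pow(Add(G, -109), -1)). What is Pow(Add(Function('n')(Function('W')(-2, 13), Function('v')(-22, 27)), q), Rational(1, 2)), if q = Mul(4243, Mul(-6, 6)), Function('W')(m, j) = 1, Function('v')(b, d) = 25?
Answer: Mul(Rational(1, 18), I, Pow(49489359, Rational(1, 2))) ≈ Mul(390.83, I)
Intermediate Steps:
q = -152748 (q = Mul(4243, -36) = -152748)
Function('n')(G, N) = Mul(Pow(Add(-109, G), -1), Add(-356, N)) (Function('n')(G, N) = Mul(Add(-356, N), Pow(Add(-109, G), -1)) = Mul(Pow(Add(-109, G), -1), Add(-356, N)))
Pow(Add(Function('n')(Function('W')(-2, 13), Function('v')(-22, 27)), q), Rational(1, 2)) = Pow(Add(Mul(Pow(Add(-109, 1), -1), Add(-356, 25)), -152748), Rational(1, 2)) = Pow(Add(Mul(Pow(-108, -1), -331), -152748), Rational(1, 2)) = Pow(Add(Mul(Rational(-1, 108), -331), -152748), Rational(1, 2)) = Pow(Add(Rational(331, 108), -152748), Rational(1, 2)) = Pow(Rational(-16496453, 108), Rational(1, 2)) = Mul(Rational(1, 18), I, Pow(49489359, Rational(1, 2)))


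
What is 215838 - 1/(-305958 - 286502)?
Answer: 127875381481/592460 ≈ 2.1584e+5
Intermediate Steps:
215838 - 1/(-305958 - 286502) = 215838 - 1/(-592460) = 215838 - 1*(-1/592460) = 215838 + 1/592460 = 127875381481/592460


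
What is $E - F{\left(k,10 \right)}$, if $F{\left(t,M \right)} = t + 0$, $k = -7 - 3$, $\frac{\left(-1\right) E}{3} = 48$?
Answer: $-134$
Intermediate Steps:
$E = -144$ ($E = \left(-3\right) 48 = -144$)
$k = -10$ ($k = -7 - 3 = -10$)
$F{\left(t,M \right)} = t$
$E - F{\left(k,10 \right)} = -144 - -10 = -144 + 10 = -134$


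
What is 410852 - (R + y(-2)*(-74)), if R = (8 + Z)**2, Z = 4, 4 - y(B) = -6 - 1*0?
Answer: 411448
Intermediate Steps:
y(B) = 10 (y(B) = 4 - (-6 - 1*0) = 4 - (-6 + 0) = 4 - 1*(-6) = 4 + 6 = 10)
R = 144 (R = (8 + 4)**2 = 12**2 = 144)
410852 - (R + y(-2)*(-74)) = 410852 - (144 + 10*(-74)) = 410852 - (144 - 740) = 410852 - 1*(-596) = 410852 + 596 = 411448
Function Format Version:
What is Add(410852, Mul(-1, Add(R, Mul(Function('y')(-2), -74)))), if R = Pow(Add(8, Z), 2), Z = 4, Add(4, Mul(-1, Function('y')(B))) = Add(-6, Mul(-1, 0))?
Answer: 411448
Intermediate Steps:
Function('y')(B) = 10 (Function('y')(B) = Add(4, Mul(-1, Add(-6, Mul(-1, 0)))) = Add(4, Mul(-1, Add(-6, 0))) = Add(4, Mul(-1, -6)) = Add(4, 6) = 10)
R = 144 (R = Pow(Add(8, 4), 2) = Pow(12, 2) = 144)
Add(410852, Mul(-1, Add(R, Mul(Function('y')(-2), -74)))) = Add(410852, Mul(-1, Add(144, Mul(10, -74)))) = Add(410852, Mul(-1, Add(144, -740))) = Add(410852, Mul(-1, -596)) = Add(410852, 596) = 411448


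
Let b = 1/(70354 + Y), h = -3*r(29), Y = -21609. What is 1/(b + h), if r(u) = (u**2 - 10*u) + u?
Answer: -48745/84816299 ≈ -0.00057471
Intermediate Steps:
r(u) = u**2 - 9*u
h = -1740 (h = -87*(-9 + 29) = -87*20 = -3*580 = -1740)
b = 1/48745 (b = 1/(70354 - 21609) = 1/48745 ≈ 2.0515e-5)
1/(b + h) = 1/(1/48745 - 1740) = 1/(-84816299/48745) = -48745/84816299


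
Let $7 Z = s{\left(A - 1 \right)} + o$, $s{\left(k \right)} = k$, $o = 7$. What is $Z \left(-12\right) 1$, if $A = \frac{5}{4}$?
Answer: $- \frac{87}{7} \approx -12.429$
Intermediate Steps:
$A = \frac{5}{4}$ ($A = 5 \cdot \frac{1}{4} = \frac{5}{4} \approx 1.25$)
$Z = \frac{29}{28}$ ($Z = \frac{\left(\frac{5}{4} - 1\right) + 7}{7} = \frac{\frac{1}{4} + 7}{7} = \frac{1}{7} \cdot \frac{29}{4} = \frac{29}{28} \approx 1.0357$)
$Z \left(-12\right) 1 = \frac{29}{28} \left(-12\right) 1 = \left(- \frac{87}{7}\right) 1 = - \frac{87}{7}$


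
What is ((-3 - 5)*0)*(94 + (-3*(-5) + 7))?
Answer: 0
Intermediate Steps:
((-3 - 5)*0)*(94 + (-3*(-5) + 7)) = (-8*0)*(94 + (15 + 7)) = 0*(94 + 22) = 0*116 = 0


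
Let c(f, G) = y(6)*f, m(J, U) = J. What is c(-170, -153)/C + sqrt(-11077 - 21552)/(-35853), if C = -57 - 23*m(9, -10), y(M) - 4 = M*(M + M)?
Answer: 1615/33 - I*sqrt(32629)/35853 ≈ 48.939 - 0.0050382*I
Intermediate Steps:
y(M) = 4 + 2*M**2 (y(M) = 4 + M*(M + M) = 4 + M*(2*M) = 4 + 2*M**2)
c(f, G) = 76*f (c(f, G) = (4 + 2*6**2)*f = (4 + 2*36)*f = (4 + 72)*f = 76*f)
C = -264 (C = -57 - 23*9 = -57 - 207 = -264)
c(-170, -153)/C + sqrt(-11077 - 21552)/(-35853) = (76*(-170))/(-264) + sqrt(-11077 - 21552)/(-35853) = -12920*(-1/264) + sqrt(-32629)*(-1/35853) = 1615/33 + (I*sqrt(32629))*(-1/35853) = 1615/33 - I*sqrt(32629)/35853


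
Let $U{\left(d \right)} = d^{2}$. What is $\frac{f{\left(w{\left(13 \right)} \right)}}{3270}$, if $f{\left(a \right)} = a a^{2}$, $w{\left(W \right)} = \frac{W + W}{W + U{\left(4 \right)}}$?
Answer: $\frac{8788}{39876015} \approx 0.00022038$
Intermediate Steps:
$w{\left(W \right)} = \frac{2 W}{16 + W}$ ($w{\left(W \right)} = \frac{W + W}{W + 4^{2}} = \frac{2 W}{W + 16} = \frac{2 W}{16 + W}$)
$f{\left(a \right)} = a^{3}$
$\frac{f{\left(w{\left(13 \right)} \right)}}{3270} = \frac{\left(2 \cdot 13 \frac{1}{16 + 13}\right)^{3}}{3270} = \left(2 \cdot 13 \cdot \frac{1}{29}\right)^{3} \cdot \frac{1}{3270} = \left(\frac{26}{29}\right)^{3} \cdot \frac{1}{3270} = \frac{17576}{24389} \cdot \frac{1}{3270} = \frac{8788}{39876015}$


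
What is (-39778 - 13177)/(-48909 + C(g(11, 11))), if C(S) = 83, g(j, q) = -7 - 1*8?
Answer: 52955/48826 ≈ 1.0846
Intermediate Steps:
g(j, q) = -15 (g(j, q) = -7 - 8 = -15)
(-39778 - 13177)/(-48909 + C(g(11, 11))) = (-39778 - 13177)/(-48909 + 83) = -52955/(-48826) = -52955*(-1/48826) = 52955/48826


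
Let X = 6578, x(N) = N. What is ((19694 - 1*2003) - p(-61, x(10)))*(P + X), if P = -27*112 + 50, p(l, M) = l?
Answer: 63978208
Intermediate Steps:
P = -2974 (P = -3024 + 50 = -2974)
((19694 - 1*2003) - p(-61, x(10)))*(P + X) = ((19694 - 1*2003) - 1*(-61))*(-2974 + 6578) = ((19694 - 2003) + 61)*3604 = (17691 + 61)*3604 = 17752*3604 = 63978208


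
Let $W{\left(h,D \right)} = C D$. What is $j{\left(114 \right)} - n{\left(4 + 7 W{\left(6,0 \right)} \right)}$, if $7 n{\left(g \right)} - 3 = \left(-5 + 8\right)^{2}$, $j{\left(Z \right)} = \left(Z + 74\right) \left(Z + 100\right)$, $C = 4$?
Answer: $\frac{281612}{7} \approx 40230.0$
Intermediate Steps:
$j{\left(Z \right)} = \left(74 + Z\right) \left(100 + Z\right)$
$W{\left(h,D \right)} = 4 D$
$n{\left(g \right)} = \frac{12}{7}$ ($n{\left(g \right)} = \frac{3}{7} + \frac{\left(-5 + 8\right)^{2}}{7} = \frac{3}{7} + \frac{3^{2}}{7} = \frac{3}{7} + \frac{1}{7} \cdot 9 = \frac{3}{7} + \frac{9}{7} = \frac{12}{7}$)
$j{\left(114 \right)} - n{\left(4 + 7 W{\left(6,0 \right)} \right)} = \left(7400 + 114^{2} + 174 \cdot 114\right) - \frac{12}{7} = \left(7400 + 12996 + 19836\right) - \frac{12}{7} = 40232 - \frac{12}{7} = \frac{281612}{7}$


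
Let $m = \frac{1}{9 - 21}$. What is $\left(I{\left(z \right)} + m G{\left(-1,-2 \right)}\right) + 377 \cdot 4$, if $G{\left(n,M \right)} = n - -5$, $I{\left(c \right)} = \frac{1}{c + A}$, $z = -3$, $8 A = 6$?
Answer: $\frac{13565}{9} \approx 1507.2$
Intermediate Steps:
$A = \frac{3}{4}$ ($A = \frac{1}{8} \cdot 6 = \frac{3}{4} \approx 0.75$)
$I{\left(c \right)} = \frac{1}{\frac{3}{4} + c}$ ($I{\left(c \right)} = \frac{1}{c + \frac{3}{4}} = \frac{1}{\frac{3}{4} + c}$)
$m = - \frac{1}{12}$ ($m = \frac{1}{-12} = - \frac{1}{12} \approx -0.083333$)
$G{\left(n,M \right)} = 5 + n$ ($G{\left(n,M \right)} = n + 5 = 5 + n$)
$\left(I{\left(z \right)} + m G{\left(-1,-2 \right)}\right) + 377 \cdot 4 = \left(\frac{4}{3 + 4 \left(-3\right)} - \frac{5 - 1}{12}\right) + 377 \cdot 4 = \left(\frac{4}{3 - 12} - \frac{1}{3}\right) + 1508 = \left(\frac{4}{-9} - \frac{1}{3}\right) + 1508 = \left(4 \left(- \frac{1}{9}\right) - \frac{1}{3}\right) + 1508 = \left(- \frac{4}{9} - \frac{1}{3}\right) + 1508 = - \frac{7}{9} + 1508 = \frac{13565}{9}$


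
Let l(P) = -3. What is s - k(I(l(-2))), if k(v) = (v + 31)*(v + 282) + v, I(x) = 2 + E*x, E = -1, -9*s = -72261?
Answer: -2308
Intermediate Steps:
s = 8029 (s = -⅑*(-72261) = 8029)
I(x) = 2 - x
k(v) = v + (31 + v)*(282 + v) (k(v) = (31 + v)*(282 + v) + v = v + (31 + v)*(282 + v))
s - k(I(l(-2))) = 8029 - (8742 + (2 - 1*(-3))² + 314*(2 - 1*(-3))) = 8029 - (8742 + (2 + 3)² + 314*(2 + 3)) = 8029 - (8742 + 5² + 314*5) = 8029 - (8742 + 25 + 1570) = 8029 - 1*10337 = 8029 - 10337 = -2308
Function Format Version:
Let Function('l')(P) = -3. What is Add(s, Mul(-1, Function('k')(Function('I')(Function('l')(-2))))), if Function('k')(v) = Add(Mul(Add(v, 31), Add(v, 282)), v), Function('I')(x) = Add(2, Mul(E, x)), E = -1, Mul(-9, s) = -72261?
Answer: -2308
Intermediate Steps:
s = 8029 (s = Mul(Rational(-1, 9), -72261) = 8029)
Function('I')(x) = Add(2, Mul(-1, x))
Function('k')(v) = Add(v, Mul(Add(31, v), Add(282, v))) (Function('k')(v) = Add(Mul(Add(31, v), Add(282, v)), v) = Add(v, Mul(Add(31, v), Add(282, v))))
Add(s, Mul(-1, Function('k')(Function('I')(Function('l')(-2))))) = Add(8029, Mul(-1, Add(8742, Pow(Add(2, Mul(-1, -3)), 2), Mul(314, Add(2, Mul(-1, -3)))))) = Add(8029, Mul(-1, Add(8742, Pow(Add(2, 3), 2), Mul(314, Add(2, 3))))) = Add(8029, Mul(-1, Add(8742, Pow(5, 2), Mul(314, 5)))) = Add(8029, Mul(-1, Add(8742, 25, 1570))) = Add(8029, Mul(-1, 10337)) = Add(8029, -10337) = -2308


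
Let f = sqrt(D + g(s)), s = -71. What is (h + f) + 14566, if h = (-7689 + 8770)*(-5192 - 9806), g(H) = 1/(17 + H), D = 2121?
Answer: -16198272 + sqrt(687198)/18 ≈ -1.6198e+7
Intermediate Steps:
f = sqrt(687198)/18 (f = sqrt(2121 + 1/(17 - 71)) = sqrt(2121 + 1/(-54)) = sqrt(2121 - 1/54) = sqrt(114533/54) = sqrt(687198)/18 ≈ 46.054)
h = -16212838 (h = 1081*(-14998) = -16212838)
(h + f) + 14566 = (-16212838 + sqrt(687198)/18) + 14566 = -16198272 + sqrt(687198)/18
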